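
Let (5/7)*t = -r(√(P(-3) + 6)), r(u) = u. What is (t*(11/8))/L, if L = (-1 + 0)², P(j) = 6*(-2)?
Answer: -77*I*√6/40 ≈ -4.7153*I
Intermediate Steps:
P(j) = -12
t = -7*I*√6/5 (t = 7*(-√(-12 + 6))/5 = 7*(-√(-6))/5 = 7*(-I*√6)/5 = -7*I*√6/5 ≈ -3.4293*I)
L = 1 (L = (-1)² = 1)
(t*(11/8))/L = ((-7*I*√6/5)*(11/8))/1 = ((-7*I*√6/5)*(11*(⅛)))*1 = (-7*I*√6/5*(11/8))*1 = -77*I*√6/40*1 = -77*I*√6/40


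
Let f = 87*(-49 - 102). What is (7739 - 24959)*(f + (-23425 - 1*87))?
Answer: 631095780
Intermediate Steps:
f = -13137 (f = 87*(-151) = -13137)
(7739 - 24959)*(f + (-23425 - 1*87)) = (7739 - 24959)*(-13137 + (-23425 - 1*87)) = -17220*(-13137 + (-23425 - 87)) = -17220*(-13137 - 23512) = -17220*(-36649) = 631095780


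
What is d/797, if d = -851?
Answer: -851/797 ≈ -1.0678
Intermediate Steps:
d/797 = -851/797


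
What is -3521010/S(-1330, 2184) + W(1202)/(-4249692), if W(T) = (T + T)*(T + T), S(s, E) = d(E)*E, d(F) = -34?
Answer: 605586106901/13148547048 ≈ 46.057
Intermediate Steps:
S(s, E) = -34*E
W(T) = 4*T**2 (W(T) = (2*T)*(2*T) = 4*T**2)
-3521010/S(-1330, 2184) + W(1202)/(-4249692) = -3521010/((-34*2184)) + (4*1202**2)/(-4249692) = -3521010/(-74256) + (4*1444804)*(-1/4249692) = -3521010*(-1/74256) + 5779216*(-1/4249692) = 586835/12376 - 1444804/1062423 = 605586106901/13148547048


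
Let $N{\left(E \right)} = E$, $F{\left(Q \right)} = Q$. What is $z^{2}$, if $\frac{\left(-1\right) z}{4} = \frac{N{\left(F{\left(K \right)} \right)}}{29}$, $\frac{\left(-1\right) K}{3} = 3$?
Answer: $\frac{1296}{841} \approx 1.541$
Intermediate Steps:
$K = -9$ ($K = \left(-3\right) 3 = -9$)
$z = \frac{36}{29}$ ($z = - 4 \left(- \frac{9}{29}\right) = - 4 \left(\left(-9\right) \frac{1}{29}\right) = \left(-4\right) \left(- \frac{9}{29}\right) = \frac{36}{29} \approx 1.2414$)
$z^{2} = \left(\frac{36}{29}\right)^{2} = \frac{1296}{841}$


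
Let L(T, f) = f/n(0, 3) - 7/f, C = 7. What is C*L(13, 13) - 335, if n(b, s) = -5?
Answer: -23203/65 ≈ -356.97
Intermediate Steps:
L(T, f) = -7/f - f/5 (L(T, f) = f/(-5) - 7/f = f*(-⅕) - 7/f = -f/5 - 7/f = -7/f - f/5)
C*L(13, 13) - 335 = 7*(-7/13 - ⅕*13) - 335 = 7*(-7*1/13 - 13/5) - 335 = 7*(-7/13 - 13/5) - 335 = 7*(-204/65) - 335 = -1428/65 - 335 = -23203/65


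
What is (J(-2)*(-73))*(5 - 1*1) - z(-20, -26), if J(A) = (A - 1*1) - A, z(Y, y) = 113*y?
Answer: 3230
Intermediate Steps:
J(A) = -1 (J(A) = (A - 1) - A = (-1 + A) - A = -1)
(J(-2)*(-73))*(5 - 1*1) - z(-20, -26) = (-1*(-73))*(5 - 1*1) - 113*(-26) = 73*(5 - 1) - 1*(-2938) = 73*4 + 2938 = 292 + 2938 = 3230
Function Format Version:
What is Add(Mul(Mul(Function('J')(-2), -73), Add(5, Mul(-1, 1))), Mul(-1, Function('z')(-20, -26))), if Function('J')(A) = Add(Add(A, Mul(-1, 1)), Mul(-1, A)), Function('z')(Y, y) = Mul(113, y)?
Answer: 3230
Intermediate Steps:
Function('J')(A) = -1 (Function('J')(A) = Add(Add(A, -1), Mul(-1, A)) = Add(Add(-1, A), Mul(-1, A)) = -1)
Add(Mul(Mul(Function('J')(-2), -73), Add(5, Mul(-1, 1))), Mul(-1, Function('z')(-20, -26))) = Add(Mul(Mul(-1, -73), Add(5, Mul(-1, 1))), Mul(-1, Mul(113, -26))) = Add(Mul(73, Add(5, -1)), Mul(-1, -2938)) = Add(Mul(73, 4), 2938) = Add(292, 2938) = 3230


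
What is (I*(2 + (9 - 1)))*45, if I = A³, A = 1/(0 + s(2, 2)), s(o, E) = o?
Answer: 225/4 ≈ 56.250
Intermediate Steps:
A = ½ (A = 1/(0 + 2) = 1/2 = ½ ≈ 0.50000)
I = ⅛ (I = (½)³ = ⅛ ≈ 0.12500)
(I*(2 + (9 - 1)))*45 = ((2 + (9 - 1))/8)*45 = ((2 + 8)/8)*45 = ((⅛)*10)*45 = (5/4)*45 = 225/4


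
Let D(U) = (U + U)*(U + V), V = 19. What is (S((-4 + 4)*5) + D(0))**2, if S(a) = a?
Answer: 0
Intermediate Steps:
D(U) = 2*U*(19 + U) (D(U) = (U + U)*(U + 19) = (2*U)*(19 + U) = 2*U*(19 + U))
(S((-4 + 4)*5) + D(0))**2 = ((-4 + 4)*5 + 2*0*(19 + 0))**2 = (0*5 + 2*0*19)**2 = (0 + 0)**2 = 0**2 = 0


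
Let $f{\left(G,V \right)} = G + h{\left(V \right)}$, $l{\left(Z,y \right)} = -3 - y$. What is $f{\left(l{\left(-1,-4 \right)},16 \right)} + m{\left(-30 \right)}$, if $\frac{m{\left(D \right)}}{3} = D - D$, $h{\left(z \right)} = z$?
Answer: $17$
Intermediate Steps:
$f{\left(G,V \right)} = G + V$
$m{\left(D \right)} = 0$ ($m{\left(D \right)} = 3 \left(D - D\right) = 3 \cdot 0 = 0$)
$f{\left(l{\left(-1,-4 \right)},16 \right)} + m{\left(-30 \right)} = \left(\left(-3 - -4\right) + 16\right) + 0 = \left(\left(-3 + 4\right) + 16\right) + 0 = \left(1 + 16\right) + 0 = 17 + 0 = 17$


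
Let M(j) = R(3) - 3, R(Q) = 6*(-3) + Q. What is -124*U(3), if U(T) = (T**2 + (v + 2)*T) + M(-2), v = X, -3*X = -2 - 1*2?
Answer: -124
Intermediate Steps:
X = 4/3 (X = -(-2 - 1*2)/3 = -(-2 - 2)/3 = -1/3*(-4) = 4/3 ≈ 1.3333)
v = 4/3 ≈ 1.3333
R(Q) = -18 + Q
M(j) = -18 (M(j) = (-18 + 3) - 3 = -15 - 3 = -18)
U(T) = -18 + T**2 + 10*T/3 (U(T) = (T**2 + (4/3 + 2)*T) - 18 = (T**2 + 10*T/3) - 18 = -18 + T**2 + 10*T/3)
-124*U(3) = -124*(-18 + 3**2 + (10/3)*3) = -124*(-18 + 9 + 10) = -124*1 = -124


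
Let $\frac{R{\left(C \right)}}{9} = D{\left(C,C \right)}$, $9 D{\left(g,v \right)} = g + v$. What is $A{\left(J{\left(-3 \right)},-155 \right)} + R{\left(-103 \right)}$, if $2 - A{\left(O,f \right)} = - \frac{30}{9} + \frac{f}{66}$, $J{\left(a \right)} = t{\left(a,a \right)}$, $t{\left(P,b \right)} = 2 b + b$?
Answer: $- \frac{4363}{22} \approx -198.32$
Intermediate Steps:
$t{\left(P,b \right)} = 3 b$
$J{\left(a \right)} = 3 a$
$D{\left(g,v \right)} = \frac{g}{9} + \frac{v}{9}$ ($D{\left(g,v \right)} = \frac{g + v}{9} = \frac{g}{9} + \frac{v}{9}$)
$A{\left(O,f \right)} = \frac{16}{3} - \frac{f}{66}$ ($A{\left(O,f \right)} = 2 - \left(- \frac{30}{9} + \frac{f}{66}\right) = 2 - \left(\left(-30\right) \frac{1}{9} + f \frac{1}{66}\right) = 2 - \left(- \frac{10}{3} + \frac{f}{66}\right) = \frac{16}{3} - \frac{f}{66}$)
$R{\left(C \right)} = 2 C$ ($R{\left(C \right)} = 9 \left(\frac{C}{9} + \frac{C}{9}\right) = 9 \frac{2 C}{9} = 2 C$)
$A{\left(J{\left(-3 \right)},-155 \right)} + R{\left(-103 \right)} = \left(\frac{16}{3} - - \frac{155}{66}\right) + 2 \left(-103\right) = \left(\frac{16}{3} + \frac{155}{66}\right) - 206 = \frac{169}{22} - 206 = - \frac{4363}{22}$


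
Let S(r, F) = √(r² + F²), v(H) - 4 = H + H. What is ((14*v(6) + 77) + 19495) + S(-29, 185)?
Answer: 19796 + √35066 ≈ 19983.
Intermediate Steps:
v(H) = 4 + 2*H (v(H) = 4 + (H + H) = 4 + 2*H)
S(r, F) = √(F² + r²)
((14*v(6) + 77) + 19495) + S(-29, 185) = ((14*(4 + 2*6) + 77) + 19495) + √(185² + (-29)²) = ((14*(4 + 12) + 77) + 19495) + √(34225 + 841) = ((14*16 + 77) + 19495) + √35066 = ((224 + 77) + 19495) + √35066 = (301 + 19495) + √35066 = 19796 + √35066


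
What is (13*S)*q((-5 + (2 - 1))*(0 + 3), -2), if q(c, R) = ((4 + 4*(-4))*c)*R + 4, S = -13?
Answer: 47996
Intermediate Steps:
q(c, R) = 4 - 12*R*c (q(c, R) = ((4 - 16)*c)*R + 4 = (-12*c)*R + 4 = -12*R*c + 4 = 4 - 12*R*c)
(13*S)*q((-5 + (2 - 1))*(0 + 3), -2) = (13*(-13))*(4 - 12*(-2)*(-5 + (2 - 1))*(0 + 3)) = -169*(4 - 12*(-2)*(-5 + 1)*3) = -169*(4 - 12*(-2)*(-4*3)) = -169*(4 - 12*(-2)*(-12)) = -169*(4 - 288) = -169*(-284) = 47996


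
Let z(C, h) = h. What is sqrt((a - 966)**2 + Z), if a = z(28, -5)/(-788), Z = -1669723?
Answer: I*sqrt(457374471303)/788 ≈ 858.24*I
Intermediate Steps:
a = 5/788 (a = -5/(-788) = -5*(-1/788) = 5/788 ≈ 0.0063452)
sqrt((a - 966)**2 + Z) = sqrt((5/788 - 966)**2 - 1669723) = sqrt((-761203/788)**2 - 1669723) = sqrt(579430007209/620944 - 1669723) = sqrt(-457374471303/620944) = I*sqrt(457374471303)/788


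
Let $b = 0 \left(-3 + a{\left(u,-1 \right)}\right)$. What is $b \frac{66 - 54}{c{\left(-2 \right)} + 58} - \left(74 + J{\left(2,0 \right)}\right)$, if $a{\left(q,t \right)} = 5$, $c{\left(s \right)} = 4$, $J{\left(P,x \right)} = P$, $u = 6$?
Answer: $-76$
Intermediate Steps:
$b = 0$ ($b = 0 \left(-3 + 5\right) = 0 \cdot 2 = 0$)
$b \frac{66 - 54}{c{\left(-2 \right)} + 58} - \left(74 + J{\left(2,0 \right)}\right) = 0 \frac{66 - 54}{4 + 58} - 76 = 0 \cdot \frac{12}{62} - 76 = 0 \cdot 12 \cdot \frac{1}{62} - 76 = 0 \cdot \frac{6}{31} - 76 = 0 - 76 = -76$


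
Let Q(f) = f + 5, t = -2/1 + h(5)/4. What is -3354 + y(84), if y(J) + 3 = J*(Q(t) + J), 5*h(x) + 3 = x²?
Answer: 20217/5 ≈ 4043.4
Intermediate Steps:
h(x) = -⅗ + x²/5
t = -9/10 (t = -2/1 + (-⅗ + (⅕)*5²)/4 = -2*1 + (-⅗ + (⅕)*25)*(¼) = -2 + (-⅗ + 5)*(¼) = -2 + (22/5)*(¼) = -2 + 11/10 = -9/10 ≈ -0.90000)
Q(f) = 5 + f
y(J) = -3 + J*(41/10 + J) (y(J) = -3 + J*((5 - 9/10) + J) = -3 + J*(41/10 + J))
-3354 + y(84) = -3354 + (-3 + 84² + (41/10)*84) = -3354 + (-3 + 7056 + 1722/5) = -3354 + 36987/5 = 20217/5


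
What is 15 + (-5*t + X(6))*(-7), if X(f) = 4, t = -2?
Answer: -83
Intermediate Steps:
15 + (-5*t + X(6))*(-7) = 15 + (-5*(-2) + 4)*(-7) = 15 + (10 + 4)*(-7) = 15 + 14*(-7) = 15 - 98 = -83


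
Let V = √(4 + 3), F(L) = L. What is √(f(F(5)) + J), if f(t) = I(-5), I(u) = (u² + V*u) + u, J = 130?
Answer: √(150 - 5*√7) ≈ 11.695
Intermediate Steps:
V = √7 ≈ 2.6458
I(u) = u + u² + u*√7 (I(u) = (u² + √7*u) + u = (u² + u*√7) + u = u + u² + u*√7)
f(t) = 20 - 5*√7 (f(t) = -5*(1 - 5 + √7) = -5*(-4 + √7) = 20 - 5*√7)
√(f(F(5)) + J) = √((20 - 5*√7) + 130) = √(150 - 5*√7)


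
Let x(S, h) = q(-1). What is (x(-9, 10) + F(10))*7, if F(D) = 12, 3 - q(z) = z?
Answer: 112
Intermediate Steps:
q(z) = 3 - z
x(S, h) = 4 (x(S, h) = 3 - 1*(-1) = 3 + 1 = 4)
(x(-9, 10) + F(10))*7 = (4 + 12)*7 = 16*7 = 112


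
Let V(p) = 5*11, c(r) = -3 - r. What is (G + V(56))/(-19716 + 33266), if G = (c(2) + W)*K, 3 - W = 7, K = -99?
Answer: 473/6775 ≈ 0.069816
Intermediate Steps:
W = -4 (W = 3 - 1*7 = 3 - 7 = -4)
G = 891 (G = ((-3 - 1*2) - 4)*(-99) = ((-3 - 2) - 4)*(-99) = (-5 - 4)*(-99) = -9*(-99) = 891)
V(p) = 55
(G + V(56))/(-19716 + 33266) = (891 + 55)/(-19716 + 33266) = 946/13550 = 946*(1/13550) = 473/6775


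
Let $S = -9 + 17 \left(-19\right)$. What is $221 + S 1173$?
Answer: $-389215$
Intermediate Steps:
$S = -332$ ($S = -9 - 323 = -332$)
$221 + S 1173 = 221 - 389436 = -389215$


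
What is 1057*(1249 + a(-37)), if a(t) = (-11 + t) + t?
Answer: 1230348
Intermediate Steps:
a(t) = -11 + 2*t
1057*(1249 + a(-37)) = 1057*(1249 + (-11 + 2*(-37))) = 1057*(1249 + (-11 - 74)) = 1057*(1249 - 85) = 1057*1164 = 1230348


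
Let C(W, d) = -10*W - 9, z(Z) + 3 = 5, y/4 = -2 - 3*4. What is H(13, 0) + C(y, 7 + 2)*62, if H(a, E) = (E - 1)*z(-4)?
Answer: 34160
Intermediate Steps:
y = -56 (y = 4*(-2 - 3*4) = 4*(-2 - 12) = 4*(-14) = -56)
z(Z) = 2 (z(Z) = -3 + 5 = 2)
C(W, d) = -9 - 10*W
H(a, E) = -2 + 2*E (H(a, E) = (E - 1)*2 = (-1 + E)*2 = -2 + 2*E)
H(13, 0) + C(y, 7 + 2)*62 = (-2 + 2*0) + (-9 - 10*(-56))*62 = (-2 + 0) + (-9 + 560)*62 = -2 + 551*62 = -2 + 34162 = 34160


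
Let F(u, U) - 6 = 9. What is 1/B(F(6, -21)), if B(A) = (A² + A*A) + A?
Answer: 1/465 ≈ 0.0021505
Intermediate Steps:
F(u, U) = 15 (F(u, U) = 6 + 9 = 15)
B(A) = A + 2*A² (B(A) = (A² + A²) + A = 2*A² + A = A + 2*A²)
1/B(F(6, -21)) = 1/(15*(1 + 2*15)) = 1/(15*(1 + 30)) = 1/(15*31) = 1/465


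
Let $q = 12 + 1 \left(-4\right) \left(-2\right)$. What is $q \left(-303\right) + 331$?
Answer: $-5729$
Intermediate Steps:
$q = 20$ ($q = 12 - -8 = 12 + 8 = 20$)
$q \left(-303\right) + 331 = 20 \left(-303\right) + 331 = -6060 + 331 = -5729$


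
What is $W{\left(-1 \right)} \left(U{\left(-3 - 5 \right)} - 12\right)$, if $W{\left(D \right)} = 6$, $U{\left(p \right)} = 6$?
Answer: $-36$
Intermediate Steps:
$W{\left(-1 \right)} \left(U{\left(-3 - 5 \right)} - 12\right) = 6 \left(6 - 12\right) = 6 \left(-6\right) = -36$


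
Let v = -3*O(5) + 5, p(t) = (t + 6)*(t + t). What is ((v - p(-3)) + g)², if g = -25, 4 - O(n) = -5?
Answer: 841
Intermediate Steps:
p(t) = 2*t*(6 + t) (p(t) = (6 + t)*(2*t) = 2*t*(6 + t))
O(n) = 9 (O(n) = 4 - 1*(-5) = 4 + 5 = 9)
v = -22 (v = -3*9 + 5 = -27 + 5 = -22)
((v - p(-3)) + g)² = ((-22 - 2*(-3)*(6 - 3)) - 25)² = ((-22 - 2*(-3)*3) - 25)² = ((-22 - 1*(-18)) - 25)² = ((-22 + 18) - 25)² = (-4 - 25)² = (-29)² = 841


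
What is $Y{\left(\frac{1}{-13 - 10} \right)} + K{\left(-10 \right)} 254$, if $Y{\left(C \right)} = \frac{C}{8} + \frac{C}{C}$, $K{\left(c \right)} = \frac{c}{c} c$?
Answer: $- \frac{467177}{184} \approx -2539.0$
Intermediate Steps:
$K{\left(c \right)} = c$ ($K{\left(c \right)} = 1 c = c$)
$Y{\left(C \right)} = 1 + \frac{C}{8}$ ($Y{\left(C \right)} = C \frac{1}{8} + 1 = \frac{C}{8} + 1 = 1 + \frac{C}{8}$)
$Y{\left(\frac{1}{-13 - 10} \right)} + K{\left(-10 \right)} 254 = \left(1 + \frac{1}{8 \left(-13 - 10\right)}\right) - 2540 = \left(1 + \frac{1}{8 \left(-23\right)}\right) - 2540 = \left(1 + \frac{1}{8} \left(- \frac{1}{23}\right)\right) - 2540 = \left(1 - \frac{1}{184}\right) - 2540 = \frac{183}{184} - 2540 = - \frac{467177}{184}$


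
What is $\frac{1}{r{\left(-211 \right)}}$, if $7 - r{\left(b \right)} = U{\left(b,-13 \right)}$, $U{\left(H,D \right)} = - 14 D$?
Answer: $- \frac{1}{175} \approx -0.0057143$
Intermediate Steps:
$r{\left(b \right)} = -175$ ($r{\left(b \right)} = 7 - \left(-14\right) \left(-13\right) = 7 - 182 = -175$)
$\frac{1}{r{\left(-211 \right)}} = \frac{1}{-175} = - \frac{1}{175}$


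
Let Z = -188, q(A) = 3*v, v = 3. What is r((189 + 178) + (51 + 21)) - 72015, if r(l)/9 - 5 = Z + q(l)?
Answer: -73581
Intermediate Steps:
q(A) = 9 (q(A) = 3*3 = 9)
r(l) = -1566 (r(l) = 45 + 9*(-188 + 9) = 45 + 9*(-179) = 45 - 1611 = -1566)
r((189 + 178) + (51 + 21)) - 72015 = -1566 - 72015 = -73581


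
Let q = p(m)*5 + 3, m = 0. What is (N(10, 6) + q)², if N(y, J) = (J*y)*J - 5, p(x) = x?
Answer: 128164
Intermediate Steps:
q = 3 (q = 0*5 + 3 = 0 + 3 = 3)
N(y, J) = -5 + y*J² (N(y, J) = y*J² - 5 = -5 + y*J²)
(N(10, 6) + q)² = ((-5 + 10*6²) + 3)² = ((-5 + 10*36) + 3)² = ((-5 + 360) + 3)² = (355 + 3)² = 358² = 128164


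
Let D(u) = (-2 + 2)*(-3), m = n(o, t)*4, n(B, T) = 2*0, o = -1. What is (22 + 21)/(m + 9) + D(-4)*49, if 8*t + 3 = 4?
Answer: 43/9 ≈ 4.7778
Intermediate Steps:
t = ⅛ (t = -3/8 + (⅛)*4 = -3/8 + ½ = ⅛ ≈ 0.12500)
n(B, T) = 0
m = 0 (m = 0*4 = 0)
D(u) = 0 (D(u) = 0*(-3) = 0)
(22 + 21)/(m + 9) + D(-4)*49 = (22 + 21)/(0 + 9) + 0*49 = 43/9 + 0 = 43/9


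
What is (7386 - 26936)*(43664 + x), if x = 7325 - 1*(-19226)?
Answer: -1372703250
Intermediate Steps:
x = 26551 (x = 7325 + 19226 = 26551)
(7386 - 26936)*(43664 + x) = (7386 - 26936)*(43664 + 26551) = -19550*70215 = -1372703250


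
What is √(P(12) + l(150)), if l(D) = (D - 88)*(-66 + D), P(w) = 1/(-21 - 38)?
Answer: √18128989/59 ≈ 72.166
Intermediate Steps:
P(w) = -1/59 (P(w) = 1/(-59) = -1/59)
l(D) = (-88 + D)*(-66 + D)
√(P(12) + l(150)) = √(-1/59 + (5808 + 150² - 154*150)) = √(-1/59 + (5808 + 22500 - 23100)) = √(-1/59 + 5208) = √(307271/59) = √18128989/59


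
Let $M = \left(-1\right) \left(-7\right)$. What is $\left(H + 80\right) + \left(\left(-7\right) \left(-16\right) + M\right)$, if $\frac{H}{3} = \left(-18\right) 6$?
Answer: $-125$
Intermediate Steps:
$M = 7$
$H = -324$ ($H = 3 \left(\left(-18\right) 6\right) = 3 \left(-108\right) = -324$)
$\left(H + 80\right) + \left(\left(-7\right) \left(-16\right) + M\right) = \left(-324 + 80\right) + \left(\left(-7\right) \left(-16\right) + 7\right) = -244 + \left(112 + 7\right) = -244 + 119 = -125$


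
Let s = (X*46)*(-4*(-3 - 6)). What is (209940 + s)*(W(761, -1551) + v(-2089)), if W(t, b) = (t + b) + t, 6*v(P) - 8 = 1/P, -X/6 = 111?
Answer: 51609136150/2089 ≈ 2.4705e+7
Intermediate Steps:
X = -666 (X = -6*111 = -666)
v(P) = 4/3 + 1/(6*P)
W(t, b) = b + 2*t (W(t, b) = (b + t) + t = b + 2*t)
s = -1102896 (s = (-666*46)*(-4*(-3 - 6)) = -(-122544)*(-9) = -30636*36 = -1102896)
(209940 + s)*(W(761, -1551) + v(-2089)) = (209940 - 1102896)*((-1551 + 2*761) + (⅙)*(1 + 8*(-2089))/(-2089)) = -892956*((-1551 + 1522) + (⅙)*(-1/2089)*(1 - 16712)) = -892956*(-29 + (⅙)*(-1/2089)*(-16711)) = -892956*(-29 + 16711/12534) = -892956*(-346775/12534) = 51609136150/2089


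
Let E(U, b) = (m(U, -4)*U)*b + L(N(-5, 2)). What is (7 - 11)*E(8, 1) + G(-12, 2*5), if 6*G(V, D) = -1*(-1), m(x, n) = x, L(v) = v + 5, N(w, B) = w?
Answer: -1535/6 ≈ -255.83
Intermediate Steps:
L(v) = 5 + v
G(V, D) = 1/6 (G(V, D) = (-1*(-1))/6 = (1/6)*1 = 1/6)
E(U, b) = b*U**2 (E(U, b) = (U*U)*b + (5 - 5) = U**2*b + 0 = b*U**2 + 0 = b*U**2)
(7 - 11)*E(8, 1) + G(-12, 2*5) = (7 - 11)*(1*8**2) + 1/6 = -4*64 + 1/6 = -256 + 1/6 = -1535/6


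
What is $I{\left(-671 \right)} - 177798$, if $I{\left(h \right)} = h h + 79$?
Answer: $272522$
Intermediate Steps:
$I{\left(h \right)} = 79 + h^{2}$ ($I{\left(h \right)} = h^{2} + 79 = 79 + h^{2}$)
$I{\left(-671 \right)} - 177798 = \left(79 + \left(-671\right)^{2}\right) - 177798 = \left(79 + 450241\right) - 177798 = 450320 - 177798 = 272522$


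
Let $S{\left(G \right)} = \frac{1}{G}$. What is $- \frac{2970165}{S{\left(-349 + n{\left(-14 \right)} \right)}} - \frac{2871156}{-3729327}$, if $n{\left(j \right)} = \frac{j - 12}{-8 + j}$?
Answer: $\frac{1284227802162562}{1243109} \approx 1.0331 \cdot 10^{9}$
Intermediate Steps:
$n{\left(j \right)} = \frac{-12 + j}{-8 + j}$
$- \frac{2970165}{S{\left(-349 + n{\left(-14 \right)} \right)}} - \frac{2871156}{-3729327} = - \frac{2970165}{\frac{1}{-349 + \frac{-12 - 14}{-8 - 14}}} - \frac{2871156}{-3729327} = - \frac{2970165}{\frac{1}{-349 + \frac{1}{-22} \left(-26\right)}} - - \frac{957052}{1243109} = - \frac{2970165}{\frac{1}{-349 - - \frac{13}{11}}} + \frac{957052}{1243109} = - \frac{2970165}{\frac{1}{-349 + \frac{13}{11}}} + \frac{957052}{1243109} = - \frac{2970165}{\frac{1}{- \frac{3826}{11}}} + \frac{957052}{1243109} = - \frac{2970165}{- \frac{11}{3826}} + \frac{957052}{1243109} = \left(-2970165\right) \left(- \frac{3826}{11}\right) + \frac{957052}{1243109} = 1033077390 + \frac{957052}{1243109} = \frac{1284227802162562}{1243109}$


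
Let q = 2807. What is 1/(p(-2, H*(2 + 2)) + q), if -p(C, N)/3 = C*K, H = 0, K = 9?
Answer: 1/2861 ≈ 0.00034953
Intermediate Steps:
p(C, N) = -27*C (p(C, N) = -3*C*9 = -27*C)
1/(p(-2, H*(2 + 2)) + q) = 1/(-27*(-2) + 2807) = 1/(54 + 2807) = 1/2861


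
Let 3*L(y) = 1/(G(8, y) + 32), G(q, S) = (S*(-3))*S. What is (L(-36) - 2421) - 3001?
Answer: -62721697/11568 ≈ -5422.0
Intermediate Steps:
G(q, S) = -3*S² (G(q, S) = (-3*S)*S = -3*S²)
L(y) = 1/(3*(32 - 3*y²)) (L(y) = 1/(3*(-3*y² + 32)) = 1/(3*(32 - 3*y²)))
(L(-36) - 2421) - 3001 = (-1/(-96 + 9*(-36)²) - 2421) - 3001 = (-1/(-96 + 9*1296) - 2421) - 3001 = (-1/(-96 + 11664) - 2421) - 3001 = (-1/11568 - 2421) - 3001 = -28006129/11568 - 3001 = -62721697/11568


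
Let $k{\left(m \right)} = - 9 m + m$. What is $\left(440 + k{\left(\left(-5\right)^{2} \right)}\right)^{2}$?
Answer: $57600$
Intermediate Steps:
$k{\left(m \right)} = - 8 m$
$\left(440 + k{\left(\left(-5\right)^{2} \right)}\right)^{2} = \left(440 - 8 \left(-5\right)^{2}\right)^{2} = \left(440 - 200\right)^{2} = 240^{2} = 57600$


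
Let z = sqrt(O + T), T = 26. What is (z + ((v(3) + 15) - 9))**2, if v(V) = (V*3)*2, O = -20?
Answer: (24 + sqrt(6))**2 ≈ 699.58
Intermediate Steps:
v(V) = 6*V (v(V) = (3*V)*2 = 6*V)
z = sqrt(6) (z = sqrt(-20 + 26) = sqrt(6) ≈ 2.4495)
(z + ((v(3) + 15) - 9))**2 = (sqrt(6) + ((6*3 + 15) - 9))**2 = (sqrt(6) + ((18 + 15) - 9))**2 = (sqrt(6) + (33 - 9))**2 = (sqrt(6) + 24)**2 = (24 + sqrt(6))**2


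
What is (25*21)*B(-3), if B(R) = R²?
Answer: 4725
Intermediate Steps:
(25*21)*B(-3) = (25*21)*(-3)² = 525*9 = 4725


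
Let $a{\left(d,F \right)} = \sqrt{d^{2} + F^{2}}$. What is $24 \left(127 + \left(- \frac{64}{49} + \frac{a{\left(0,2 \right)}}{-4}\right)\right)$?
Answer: $\frac{147228}{49} \approx 3004.7$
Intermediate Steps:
$a{\left(d,F \right)} = \sqrt{F^{2} + d^{2}}$
$24 \left(127 + \left(- \frac{64}{49} + \frac{a{\left(0,2 \right)}}{-4}\right)\right) = 24 \left(127 - \left(\frac{64}{49} - \frac{\sqrt{2^{2} + 0^{2}}}{-4}\right)\right) = 24 \left(127 - \left(\frac{64}{49} - \sqrt{4 + 0} \left(- \frac{1}{4}\right)\right)\right) = 24 \left(127 - \left(\frac{64}{49} - \sqrt{4} \left(- \frac{1}{4}\right)\right)\right) = 24 \left(127 + \left(- \frac{64}{49} + 2 \left(- \frac{1}{4}\right)\right)\right) = 24 \left(127 - \frac{177}{98}\right) = 24 \cdot \frac{12269}{98} = \frac{147228}{49}$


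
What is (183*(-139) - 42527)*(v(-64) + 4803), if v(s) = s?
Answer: -322081396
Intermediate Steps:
(183*(-139) - 42527)*(v(-64) + 4803) = (183*(-139) - 42527)*(-64 + 4803) = (-25437 - 42527)*4739 = -67964*4739 = -322081396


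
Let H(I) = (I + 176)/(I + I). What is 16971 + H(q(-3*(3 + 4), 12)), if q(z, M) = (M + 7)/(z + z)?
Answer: 637525/38 ≈ 16777.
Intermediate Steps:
q(z, M) = (7 + M)/(2*z) (q(z, M) = (7 + M)/((2*z)) = (7 + M)*(1/(2*z)) = (7 + M)/(2*z))
H(I) = (176 + I)/(2*I) (H(I) = (176 + I)/((2*I)) = (176 + I)*(1/(2*I)) = (176 + I)/(2*I))
16971 + H(q(-3*(3 + 4), 12)) = 16971 + (176 + (7 + 12)/(2*((-3*(3 + 4)))))/(2*(((7 + 12)/(2*((-3*(3 + 4))))))) = 16971 + (176 + (1/2)*19/(-3*7))/(2*(((1/2)*19/(-3*7)))) = 16971 + (176 + (1/2)*19/(-21))/(2*(((1/2)*19/(-21)))) = 16971 + (176 + (1/2)*(-1/21)*19)/(2*(((1/2)*(-1/21)*19))) = 16971 + (176 - 19/42)/(2*(-19/42)) = 16971 + (1/2)*(-42/19)*(7373/42) = 16971 - 7373/38 = 637525/38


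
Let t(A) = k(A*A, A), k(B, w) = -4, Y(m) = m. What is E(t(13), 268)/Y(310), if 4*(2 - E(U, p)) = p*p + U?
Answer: -17953/310 ≈ -57.913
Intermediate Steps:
t(A) = -4
E(U, p) = 2 - U/4 - p²/4 (E(U, p) = 2 - (p*p + U)/4 = 2 - (p² + U)/4 = 2 - (U + p²)/4 = 2 + (-U/4 - p²/4) = 2 - U/4 - p²/4)
E(t(13), 268)/Y(310) = (2 - ¼*(-4) - ¼*268²)/310 = (2 + 1 - ¼*71824)*(1/310) = (2 + 1 - 17956)*(1/310) = -17953*1/310 = -17953/310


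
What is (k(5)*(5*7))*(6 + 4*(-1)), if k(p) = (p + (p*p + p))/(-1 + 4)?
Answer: 2450/3 ≈ 816.67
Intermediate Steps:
k(p) = p**2/3 + 2*p/3 (k(p) = (p + (p**2 + p))/3 = (p + (p + p**2))/3 = (p**2 + 2*p)/3 = p**2/3 + 2*p/3)
(k(5)*(5*7))*(6 + 4*(-1)) = (((1/3)*5*(2 + 5))*(5*7))*(6 + 4*(-1)) = (((1/3)*5*7)*35)*(6 - 4) = ((35/3)*35)*2 = (1225/3)*2 = 2450/3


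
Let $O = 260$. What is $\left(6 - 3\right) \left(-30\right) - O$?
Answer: $-350$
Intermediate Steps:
$\left(6 - 3\right) \left(-30\right) - O = \left(6 - 3\right) \left(-30\right) - 260 = 3 \left(-30\right) - 260 = -90 - 260 = -350$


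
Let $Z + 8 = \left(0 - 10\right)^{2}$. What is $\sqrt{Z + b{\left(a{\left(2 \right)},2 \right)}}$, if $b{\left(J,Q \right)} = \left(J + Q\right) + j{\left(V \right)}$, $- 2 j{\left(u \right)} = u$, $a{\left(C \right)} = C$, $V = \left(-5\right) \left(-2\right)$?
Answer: $\sqrt{91} \approx 9.5394$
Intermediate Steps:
$V = 10$
$j{\left(u \right)} = - \frac{u}{2}$
$b{\left(J,Q \right)} = -5 + J + Q$ ($b{\left(J,Q \right)} = \left(J + Q\right) - 5 = -5 + J + Q$)
$Z = 92$ ($Z = -8 + \left(0 - 10\right)^{2} = -8 + \left(-10\right)^{2} = -8 + 100 = 92$)
$\sqrt{Z + b{\left(a{\left(2 \right)},2 \right)}} = \sqrt{92 + \left(-5 + 2 + 2\right)} = \sqrt{92 - 1} = \sqrt{91}$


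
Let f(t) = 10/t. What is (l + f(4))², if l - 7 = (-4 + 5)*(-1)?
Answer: 289/4 ≈ 72.250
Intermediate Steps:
l = 6 (l = 7 + (-4 + 5)*(-1) = 7 + 1*(-1) = 7 - 1 = 6)
(l + f(4))² = (6 + 10/4)² = (6 + 10*(¼))² = (6 + 5/2)² = (17/2)² = 289/4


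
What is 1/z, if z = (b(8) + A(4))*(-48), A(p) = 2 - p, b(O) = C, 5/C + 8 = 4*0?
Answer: 1/126 ≈ 0.0079365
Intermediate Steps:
C = -5/8 (C = 5/(-8 + 4*0) = 5/(-8 + 0) = 5/(-8) = 5*(-⅛) = -5/8 ≈ -0.62500)
b(O) = -5/8
z = 126 (z = (-5/8 + (2 - 1*4))*(-48) = (-5/8 + (2 - 4))*(-48) = (-5/8 - 2)*(-48) = -21/8*(-48) = 126)
1/z = 1/126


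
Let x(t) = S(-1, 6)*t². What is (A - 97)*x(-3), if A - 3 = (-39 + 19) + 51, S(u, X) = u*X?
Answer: 3402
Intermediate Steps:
S(u, X) = X*u
x(t) = -6*t² (x(t) = (6*(-1))*t² = -6*t²)
A = 34 (A = 3 + ((-39 + 19) + 51) = 3 + (-20 + 51) = 3 + 31 = 34)
(A - 97)*x(-3) = (34 - 97)*(-6*(-3)²) = -(-378)*9 = -63*(-54) = 3402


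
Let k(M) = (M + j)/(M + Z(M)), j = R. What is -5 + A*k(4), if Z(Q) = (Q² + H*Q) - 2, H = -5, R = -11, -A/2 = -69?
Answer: 478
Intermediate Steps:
A = 138 (A = -2*(-69) = 138)
j = -11
Z(Q) = -2 + Q² - 5*Q (Z(Q) = (Q² - 5*Q) - 2 = -2 + Q² - 5*Q)
k(M) = (-11 + M)/(-2 + M² - 4*M) (k(M) = (M - 11)/(M + (-2 + M² - 5*M)) = (-11 + M)/(-2 + M² - 4*M))
-5 + A*k(4) = -5 + 138*((11 - 1*4)/(2 - 1*4² + 4*4)) = -5 + 138*((11 - 4)/(2 - 1*16 + 16)) = -5 + 138*(7/(2 - 16 + 16)) = -5 + 138*(7/2) = -5 + 483 = 478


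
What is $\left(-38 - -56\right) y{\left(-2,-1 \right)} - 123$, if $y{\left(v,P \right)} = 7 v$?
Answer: $-375$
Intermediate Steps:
$\left(-38 - -56\right) y{\left(-2,-1 \right)} - 123 = \left(-38 - -56\right) 7 \left(-2\right) - 123 = \left(-38 + 56\right) \left(-14\right) - 123 = 18 \left(-14\right) - 123 = -252 - 123 = -375$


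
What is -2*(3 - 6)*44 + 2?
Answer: 266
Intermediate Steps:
-2*(3 - 6)*44 + 2 = -2*(-3)*44 + 2 = 6*44 + 2 = 264 + 2 = 266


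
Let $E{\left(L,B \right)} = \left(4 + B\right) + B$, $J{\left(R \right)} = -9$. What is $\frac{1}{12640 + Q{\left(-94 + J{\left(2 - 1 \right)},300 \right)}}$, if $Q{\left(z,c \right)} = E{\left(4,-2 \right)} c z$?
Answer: $\frac{1}{12640} \approx 7.9114 \cdot 10^{-5}$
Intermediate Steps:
$E{\left(L,B \right)} = 4 + 2 B$
$Q{\left(z,c \right)} = 0$ ($Q{\left(z,c \right)} = \left(4 + 2 \left(-2\right)\right) c z = \left(4 - 4\right) c z = 0 c z = 0 z = 0$)
$\frac{1}{12640 + Q{\left(-94 + J{\left(2 - 1 \right)},300 \right)}} = \frac{1}{12640 + 0} = \frac{1}{12640}$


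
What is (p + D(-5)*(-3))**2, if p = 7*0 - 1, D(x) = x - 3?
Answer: 529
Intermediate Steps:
D(x) = -3 + x
p = -1 (p = 0 - 1 = -1)
(p + D(-5)*(-3))**2 = (-1 + (-3 - 5)*(-3))**2 = (-1 - 8*(-3))**2 = (-1 + 24)**2 = 23**2 = 529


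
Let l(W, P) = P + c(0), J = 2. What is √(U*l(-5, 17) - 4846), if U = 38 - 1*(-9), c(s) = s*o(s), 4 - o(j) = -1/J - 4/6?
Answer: I*√4047 ≈ 63.616*I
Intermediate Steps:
o(j) = 31/6 (o(j) = 4 - (-1/2 - 4/6) = 4 - (-1*½ - 4*⅙) = 4 - (-½ - ⅔) = 4 - 1*(-7/6) = 4 + 7/6 = 31/6)
c(s) = 31*s/6 (c(s) = s*(31/6) = 31*s/6)
U = 47 (U = 38 + 9 = 47)
l(W, P) = P (l(W, P) = P + (31/6)*0 = P + 0 = P)
√(U*l(-5, 17) - 4846) = √(47*17 - 4846) = √(799 - 4846) = √(-4047) = I*√4047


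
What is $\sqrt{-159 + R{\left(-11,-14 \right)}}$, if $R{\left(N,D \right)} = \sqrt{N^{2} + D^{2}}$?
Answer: $\sqrt{-159 + \sqrt{317}} \approx 11.883 i$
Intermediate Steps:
$R{\left(N,D \right)} = \sqrt{D^{2} + N^{2}}$
$\sqrt{-159 + R{\left(-11,-14 \right)}} = \sqrt{-159 + \sqrt{\left(-14\right)^{2} + \left(-11\right)^{2}}} = \sqrt{-159 + \sqrt{196 + 121}} = \sqrt{-159 + \sqrt{317}}$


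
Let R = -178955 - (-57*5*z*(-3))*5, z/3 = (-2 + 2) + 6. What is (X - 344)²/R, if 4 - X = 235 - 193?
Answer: -145924/255905 ≈ -0.57023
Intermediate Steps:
X = -38 (X = 4 - (235 - 193) = 4 - 1*42 = 4 - 42 = -38)
z = 18 (z = 3*((-2 + 2) + 6) = 3*(0 + 6) = 3*6 = 18)
R = -255905 (R = -178955 - (-57*5*18*(-3))*5 = -178955 - (-5130*(-3))*5 = -178955 - (-57*(-270))*5 = -178955 - 15390*5 = -178955 - 1*76950 = -178955 - 76950 = -255905)
(X - 344)²/R = (-38 - 344)²/(-255905) = (-382)²*(-1/255905) = 145924*(-1/255905) = -145924/255905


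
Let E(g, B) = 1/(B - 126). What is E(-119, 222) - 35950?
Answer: -3451199/96 ≈ -35950.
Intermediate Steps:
E(g, B) = 1/(-126 + B)
E(-119, 222) - 35950 = 1/(-126 + 222) - 35950 = 1/96 - 35950 = -3451199/96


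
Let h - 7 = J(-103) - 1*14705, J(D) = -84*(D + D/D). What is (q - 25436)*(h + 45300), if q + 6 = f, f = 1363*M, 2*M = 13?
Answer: -649536525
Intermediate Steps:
M = 13/2 (M = (1/2)*13 = 13/2 ≈ 6.5000)
J(D) = -84 - 84*D (J(D) = -84*(D + 1) = -84*(1 + D) = -84 - 84*D)
f = 17719/2 (f = 1363*(13/2) = 17719/2 ≈ 8859.5)
q = 17707/2 (q = -6 + 17719/2 = 17707/2 ≈ 8853.5)
h = -6130 (h = 7 + ((-84 - 84*(-103)) - 1*14705) = 7 + ((-84 + 8652) - 14705) = 7 + (8568 - 14705) = 7 - 6137 = -6130)
(q - 25436)*(h + 45300) = (17707/2 - 25436)*(-6130 + 45300) = -33165/2*39170 = -649536525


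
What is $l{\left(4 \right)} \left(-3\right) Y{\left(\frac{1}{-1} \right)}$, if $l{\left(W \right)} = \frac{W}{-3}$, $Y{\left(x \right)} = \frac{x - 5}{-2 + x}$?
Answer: $8$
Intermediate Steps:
$Y{\left(x \right)} = \frac{-5 + x}{-2 + x}$
$l{\left(W \right)} = - \frac{W}{3}$ ($l{\left(W \right)} = W \left(- \frac{1}{3}\right) = - \frac{W}{3}$)
$l{\left(4 \right)} \left(-3\right) Y{\left(\frac{1}{-1} \right)} = \left(- \frac{1}{3}\right) 4 \left(-3\right) \frac{-5 + \frac{1}{-1}}{-2 + \frac{1}{-1}} = \left(- \frac{4}{3}\right) \left(-3\right) \frac{-5 - 1}{-2 - 1} = 4 \frac{1}{-3} \left(-6\right) = 4 \left(\left(- \frac{1}{3}\right) \left(-6\right)\right) = 4 \cdot 2 = 8$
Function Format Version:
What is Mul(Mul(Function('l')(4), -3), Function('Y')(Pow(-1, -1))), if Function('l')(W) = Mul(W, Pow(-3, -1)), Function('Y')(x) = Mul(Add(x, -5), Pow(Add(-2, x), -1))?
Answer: 8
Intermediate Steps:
Function('Y')(x) = Mul(Pow(Add(-2, x), -1), Add(-5, x)) (Function('Y')(x) = Mul(Add(-5, x), Pow(Add(-2, x), -1)) = Mul(Pow(Add(-2, x), -1), Add(-5, x)))
Function('l')(W) = Mul(Rational(-1, 3), W) (Function('l')(W) = Mul(W, Rational(-1, 3)) = Mul(Rational(-1, 3), W))
Mul(Mul(Function('l')(4), -3), Function('Y')(Pow(-1, -1))) = Mul(Mul(Mul(Rational(-1, 3), 4), -3), Mul(Pow(Add(-2, Pow(-1, -1)), -1), Add(-5, Pow(-1, -1)))) = Mul(Mul(Rational(-4, 3), -3), Mul(Pow(Add(-2, -1), -1), Add(-5, -1))) = Mul(4, Mul(Pow(-3, -1), -6)) = Mul(4, Mul(Rational(-1, 3), -6)) = Mul(4, 2) = 8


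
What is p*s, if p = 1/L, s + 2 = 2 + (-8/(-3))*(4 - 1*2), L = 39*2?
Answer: 8/117 ≈ 0.068376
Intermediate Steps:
L = 78
s = 16/3 (s = -2 + (2 + (-8/(-3))*(4 - 1*2)) = -2 + (2 + (-8*(-⅓))*(4 - 2)) = -2 + (2 + (8/3)*2) = -2 + (2 + 16/3) = -2 + 22/3 = 16/3 ≈ 5.3333)
p = 1/78 ≈ 0.012821
p*s = (1/78)*(16/3) = 8/117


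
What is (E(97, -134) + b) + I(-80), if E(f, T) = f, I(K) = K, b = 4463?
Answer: 4480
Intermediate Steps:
(E(97, -134) + b) + I(-80) = (97 + 4463) - 80 = 4560 - 80 = 4480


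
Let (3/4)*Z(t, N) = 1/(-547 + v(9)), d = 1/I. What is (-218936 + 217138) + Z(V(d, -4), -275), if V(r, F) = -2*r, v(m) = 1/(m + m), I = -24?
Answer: -17701334/9845 ≈ -1798.0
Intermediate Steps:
v(m) = 1/(2*m)
d = -1/24 (d = 1/(-24) = -1/24 ≈ -0.041667)
Z(t, N) = -24/9845 (Z(t, N) = 4/(3*(-547 + (½)/9)) = 4/(3*(-547 + (½)*(⅑))) = 4/(3*(-547 + 1/18)) = 4/(3*(-9845/18)) = (4/3)*(-18/9845) = -24/9845)
(-218936 + 217138) + Z(V(d, -4), -275) = (-218936 + 217138) - 24/9845 = -1798 - 24/9845 = -17701334/9845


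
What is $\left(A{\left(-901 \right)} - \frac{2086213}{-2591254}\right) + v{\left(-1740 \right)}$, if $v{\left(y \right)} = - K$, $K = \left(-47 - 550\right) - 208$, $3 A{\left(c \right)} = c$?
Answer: $\frac{3929417195}{7773762} \approx 505.47$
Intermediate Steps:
$A{\left(c \right)} = \frac{c}{3}$
$K = -805$ ($K = -597 - 208 = -805$)
$v{\left(y \right)} = 805$ ($v{\left(y \right)} = \left(-1\right) \left(-805\right) = 805$)
$\left(A{\left(-901 \right)} - \frac{2086213}{-2591254}\right) + v{\left(-1740 \right)} = \left(\frac{1}{3} \left(-901\right) - \frac{2086213}{-2591254}\right) + 805 = \left(- \frac{901}{3} - - \frac{2086213}{2591254}\right) + 805 = \left(- \frac{901}{3} + \frac{2086213}{2591254}\right) + 805 = - \frac{2328461215}{7773762} + 805 = \frac{3929417195}{7773762}$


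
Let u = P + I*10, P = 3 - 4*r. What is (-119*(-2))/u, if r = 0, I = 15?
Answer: 14/9 ≈ 1.5556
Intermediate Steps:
P = 3 (P = 3 - 4*0 = 3 + 0 = 3)
u = 153 (u = 3 + 15*10 = 3 + 150 = 153)
(-119*(-2))/u = -119*(-2)/153 = 238*(1/153) = 14/9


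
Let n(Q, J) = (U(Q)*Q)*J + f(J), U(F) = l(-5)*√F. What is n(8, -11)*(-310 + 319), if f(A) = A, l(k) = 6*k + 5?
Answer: -99 + 39600*√2 ≈ 55904.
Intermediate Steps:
l(k) = 5 + 6*k
U(F) = -25*√F (U(F) = (5 + 6*(-5))*√F = (5 - 30)*√F = -25*√F)
n(Q, J) = J - 25*J*Q^(3/2) (n(Q, J) = ((-25*√Q)*Q)*J + J = (-25*Q^(3/2))*J + J = -25*J*Q^(3/2) + J = J - 25*J*Q^(3/2))
n(8, -11)*(-310 + 319) = (-11*(1 - 400*√2))*(-310 + 319) = -11*(1 - 400*√2)*9 = (-11 + 4400*√2)*9 = -99 + 39600*√2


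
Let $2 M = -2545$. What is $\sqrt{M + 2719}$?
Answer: $\frac{\sqrt{5786}}{2} \approx 38.033$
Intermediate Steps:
$M = - \frac{2545}{2}$ ($M = \frac{1}{2} \left(-2545\right) = - \frac{2545}{2} \approx -1272.5$)
$\sqrt{M + 2719} = \sqrt{- \frac{2545}{2} + 2719} = \sqrt{\frac{2893}{2}} = \frac{\sqrt{5786}}{2}$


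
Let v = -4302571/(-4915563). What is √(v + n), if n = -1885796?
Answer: I*√45566014266224899851/4915563 ≈ 1373.2*I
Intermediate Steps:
v = 4302571/4915563 (v = -4302571*(-1/4915563) = 4302571/4915563 ≈ 0.87530)
√(v + n) = √(4302571/4915563 - 1885796) = √(-9269744740577/4915563) = I*√45566014266224899851/4915563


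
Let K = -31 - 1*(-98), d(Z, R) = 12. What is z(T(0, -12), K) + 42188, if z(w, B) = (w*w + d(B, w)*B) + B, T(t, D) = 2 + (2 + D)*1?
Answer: 43123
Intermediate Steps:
T(t, D) = 4 + D (T(t, D) = 2 + (2 + D) = 4 + D)
K = 67 (K = -31 + 98 = 67)
z(w, B) = w² + 13*B (z(w, B) = (w*w + 12*B) + B = (w² + 12*B) + B = w² + 13*B)
z(T(0, -12), K) + 42188 = ((4 - 12)² + 13*67) + 42188 = ((-8)² + 871) + 42188 = (64 + 871) + 42188 = 935 + 42188 = 43123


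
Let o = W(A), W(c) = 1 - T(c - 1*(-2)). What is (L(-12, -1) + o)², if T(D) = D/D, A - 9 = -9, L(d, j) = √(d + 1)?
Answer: -11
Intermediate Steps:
L(d, j) = √(1 + d)
A = 0 (A = 9 - 9 = 0)
T(D) = 1
W(c) = 0 (W(c) = 1 - 1*1 = 1 - 1 = 0)
o = 0
(L(-12, -1) + o)² = (√(1 - 12) + 0)² = (√(-11) + 0)² = (I*√11 + 0)² = (I*√11)² = -11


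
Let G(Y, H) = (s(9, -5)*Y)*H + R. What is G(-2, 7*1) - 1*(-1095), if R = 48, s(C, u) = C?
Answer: 1017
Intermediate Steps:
G(Y, H) = 48 + 9*H*Y (G(Y, H) = (9*Y)*H + 48 = 9*H*Y + 48 = 48 + 9*H*Y)
G(-2, 7*1) - 1*(-1095) = (48 + 9*(7*1)*(-2)) - 1*(-1095) = (48 + 9*7*(-2)) + 1095 = (48 - 126) + 1095 = -78 + 1095 = 1017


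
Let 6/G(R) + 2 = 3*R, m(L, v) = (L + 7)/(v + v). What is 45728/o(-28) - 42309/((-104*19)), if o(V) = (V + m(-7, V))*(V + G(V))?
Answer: 1328822917/16695224 ≈ 79.593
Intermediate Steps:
m(L, v) = (7 + L)/(2*v) (m(L, v) = (7 + L)/((2*v)) = (7 + L)*(1/(2*v)) = (7 + L)/(2*v))
G(R) = 6/(-2 + 3*R)
o(V) = V*(V + 6/(-2 + 3*V)) (o(V) = (V + (7 - 7)/(2*V))*(V + 6/(-2 + 3*V)) = (V + (½)*0/V)*(V + 6/(-2 + 3*V)) = (V + 0)*(V + 6/(-2 + 3*V)) = V*(V + 6/(-2 + 3*V)))
45728/o(-28) - 42309/((-104*19)) = 45728/((-28*(6 - 28*(-2 + 3*(-28)))/(-2 + 3*(-28)))) - 42309/((-104*19)) = 45728/((-28*(6 - 28*(-2 - 84))/(-2 - 84))) - 42309/(-1976) = 45728/((-28*(6 - 28*(-86))/(-86))) - 42309*(-1/1976) = 45728/((-28*(-1/86)*(6 + 2408))) + 42309/1976 = 45728/((-28*(-1/86)*2414)) + 42309/1976 = 45728/(33796/43) + 42309/1976 = 45728*(43/33796) + 42309/1976 = 491576/8449 + 42309/1976 = 1328822917/16695224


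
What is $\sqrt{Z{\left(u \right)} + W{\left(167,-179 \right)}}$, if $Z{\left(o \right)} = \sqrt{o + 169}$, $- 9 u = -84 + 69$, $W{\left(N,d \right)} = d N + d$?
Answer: $\frac{2 \sqrt{-67662 + 12 \sqrt{6}}}{3} \approx 173.38 i$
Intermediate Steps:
$W{\left(N,d \right)} = d + N d$ ($W{\left(N,d \right)} = N d + d = d + N d$)
$u = \frac{5}{3}$ ($u = - \frac{-84 + 69}{9} = \left(- \frac{1}{9}\right) \left(-15\right) = \frac{5}{3} \approx 1.6667$)
$Z{\left(o \right)} = \sqrt{169 + o}$
$\sqrt{Z{\left(u \right)} + W{\left(167,-179 \right)}} = \sqrt{\sqrt{169 + \frac{5}{3}} - 179 \left(1 + 167\right)} = \sqrt{\sqrt{\frac{512}{3}} - 30072} = \sqrt{\frac{16 \sqrt{6}}{3} - 30072} = \sqrt{-30072 + \frac{16 \sqrt{6}}{3}}$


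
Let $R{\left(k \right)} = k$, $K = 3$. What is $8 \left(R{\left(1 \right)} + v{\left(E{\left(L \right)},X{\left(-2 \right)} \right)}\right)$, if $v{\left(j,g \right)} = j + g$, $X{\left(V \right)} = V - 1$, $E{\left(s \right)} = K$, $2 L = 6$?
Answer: $8$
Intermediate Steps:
$L = 3$ ($L = \frac{1}{2} \cdot 6 = 3$)
$E{\left(s \right)} = 3$
$X{\left(V \right)} = -1 + V$
$v{\left(j,g \right)} = g + j$
$8 \left(R{\left(1 \right)} + v{\left(E{\left(L \right)},X{\left(-2 \right)} \right)}\right) = 8 \left(1 + \left(\left(-1 - 2\right) + 3\right)\right) = 8 \left(1 + \left(-3 + 3\right)\right) = 8 \left(1 + 0\right) = 8 \cdot 1 = 8$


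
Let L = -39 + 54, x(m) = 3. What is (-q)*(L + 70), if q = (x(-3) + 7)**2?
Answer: -8500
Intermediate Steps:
q = 100 (q = (3 + 7)**2 = 10**2 = 100)
L = 15
(-q)*(L + 70) = (-1*100)*(15 + 70) = -100*85 = -8500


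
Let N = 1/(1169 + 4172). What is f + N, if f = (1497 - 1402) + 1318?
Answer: 7546834/5341 ≈ 1413.0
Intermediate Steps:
N = 1/5341 ≈ 0.00018723
f = 1413 (f = 95 + 1318 = 1413)
f + N = 1413 + 1/5341 = 7546834/5341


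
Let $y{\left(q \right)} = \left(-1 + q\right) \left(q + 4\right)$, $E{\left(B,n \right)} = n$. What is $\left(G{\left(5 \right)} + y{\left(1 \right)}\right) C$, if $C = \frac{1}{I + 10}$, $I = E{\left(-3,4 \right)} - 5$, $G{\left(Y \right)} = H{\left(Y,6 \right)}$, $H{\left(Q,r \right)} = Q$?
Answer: $\frac{5}{9} \approx 0.55556$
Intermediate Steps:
$G{\left(Y \right)} = Y$
$y{\left(q \right)} = \left(-1 + q\right) \left(4 + q\right)$
$I = -1$ ($I = 4 - 5 = -1$)
$C = \frac{1}{9}$ ($C = \frac{1}{-1 + 10} = \frac{1}{9} \approx 0.11111$)
$\left(G{\left(5 \right)} + y{\left(1 \right)}\right) C = \left(5 + \left(-4 + 1^{2} + 3 \cdot 1\right)\right) \frac{1}{9} = \left(5 + \left(-4 + 1 + 3\right)\right) \frac{1}{9} = \left(5 + 0\right) \frac{1}{9} = 5 \cdot \frac{1}{9} = \frac{5}{9}$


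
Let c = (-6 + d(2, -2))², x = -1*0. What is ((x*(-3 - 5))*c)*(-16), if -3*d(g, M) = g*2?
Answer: 0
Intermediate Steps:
x = 0
d(g, M) = -2*g/3 (d(g, M) = -g*2/3 = -2*g/3)
c = 484/9 (c = (-6 - ⅔*2)² = (-6 - 4/3)² = (-22/3)² = 484/9 ≈ 53.778)
((x*(-3 - 5))*c)*(-16) = ((0*(-3 - 5))*(484/9))*(-16) = ((0*(-8))*(484/9))*(-16) = (0*(484/9))*(-16) = 0*(-16) = 0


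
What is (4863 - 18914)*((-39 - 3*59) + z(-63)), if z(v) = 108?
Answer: 1517508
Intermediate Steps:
(4863 - 18914)*((-39 - 3*59) + z(-63)) = (4863 - 18914)*((-39 - 3*59) + 108) = -14051*((-39 - 177) + 108) = -14051*(-216 + 108) = -14051*(-108) = 1517508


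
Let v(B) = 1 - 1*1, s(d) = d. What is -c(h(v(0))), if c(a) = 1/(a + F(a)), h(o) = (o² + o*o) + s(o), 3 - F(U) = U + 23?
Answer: 1/20 ≈ 0.050000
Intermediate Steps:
v(B) = 0 (v(B) = 1 - 1 = 0)
F(U) = -20 - U (F(U) = 3 - (U + 23) = 3 - (23 + U) = 3 + (-23 - U) = -20 - U)
h(o) = o + 2*o² (h(o) = (o² + o*o) + o = (o² + o²) + o = 2*o² + o = o + 2*o²)
c(a) = -1/20 (c(a) = 1/(a + (-20 - a)) = 1/(-20) = -1/20)
-c(h(v(0))) = -1*(-1/20) = 1/20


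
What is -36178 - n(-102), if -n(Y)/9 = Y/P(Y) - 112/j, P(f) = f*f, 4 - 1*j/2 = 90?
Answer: -52883797/1462 ≈ -36172.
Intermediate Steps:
j = -172 (j = 8 - 2*90 = 8 - 180 = -172)
P(f) = f**2
n(Y) = -252/43 - 9/Y (n(Y) = -9*(Y/(Y**2) - 112/(-172)) = -9*(Y/Y**2 - 112*(-1/172)) = -9*(1/Y + 28/43) = -9*(28/43 + 1/Y) = -252/43 - 9/Y)
-36178 - n(-102) = -36178 - (-252/43 - 9/(-102)) = -36178 - (-252/43 - 9*(-1/102)) = -36178 - (-252/43 + 3/34) = -36178 - 1*(-8439/1462) = -36178 + 8439/1462 = -52883797/1462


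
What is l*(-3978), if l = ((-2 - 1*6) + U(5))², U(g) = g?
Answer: -35802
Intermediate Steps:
l = 9 (l = ((-2 - 1*6) + 5)² = ((-2 - 6) + 5)² = (-8 + 5)² = (-3)² = 9)
l*(-3978) = 9*(-3978) = -35802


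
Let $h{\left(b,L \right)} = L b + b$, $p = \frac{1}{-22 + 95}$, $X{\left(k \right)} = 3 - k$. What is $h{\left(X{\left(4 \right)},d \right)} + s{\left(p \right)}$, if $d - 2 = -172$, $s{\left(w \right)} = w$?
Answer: $\frac{12338}{73} \approx 169.01$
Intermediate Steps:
$p = \frac{1}{73} \approx 0.013699$
$d = -170$ ($d = 2 - 172 = -170$)
$h{\left(b,L \right)} = b + L b$
$h{\left(X{\left(4 \right)},d \right)} + s{\left(p \right)} = \left(3 - 4\right) \left(1 - 170\right) + \frac{1}{73} = \left(3 - 4\right) \left(-169\right) + \frac{1}{73} = \left(-1\right) \left(-169\right) + \frac{1}{73} = 169 + \frac{1}{73} = \frac{12338}{73}$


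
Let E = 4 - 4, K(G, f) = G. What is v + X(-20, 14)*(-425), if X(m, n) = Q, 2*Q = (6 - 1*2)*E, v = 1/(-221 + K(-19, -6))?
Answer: -1/240 ≈ -0.0041667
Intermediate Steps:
E = 0
v = -1/240 (v = 1/(-221 - 19) = 1/(-240) = -1/240 ≈ -0.0041667)
Q = 0 (Q = ((6 - 1*2)*0)/2 = ((6 - 2)*0)/2 = (4*0)/2 = (1/2)*0 = 0)
X(m, n) = 0
v + X(-20, 14)*(-425) = -1/240 + 0*(-425) = -1/240 + 0 = -1/240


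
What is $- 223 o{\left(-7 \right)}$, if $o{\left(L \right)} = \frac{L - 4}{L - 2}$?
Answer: $- \frac{2453}{9} \approx -272.56$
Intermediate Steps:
$o{\left(L \right)} = \frac{-4 + L}{-2 + L}$
$- 223 o{\left(-7 \right)} = - 223 \frac{-4 - 7}{-2 - 7} = - 223 \frac{1}{-9} \left(-11\right) = - 223 \left(\left(- \frac{1}{9}\right) \left(-11\right)\right) = \left(-223\right) \frac{11}{9} = - \frac{2453}{9}$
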